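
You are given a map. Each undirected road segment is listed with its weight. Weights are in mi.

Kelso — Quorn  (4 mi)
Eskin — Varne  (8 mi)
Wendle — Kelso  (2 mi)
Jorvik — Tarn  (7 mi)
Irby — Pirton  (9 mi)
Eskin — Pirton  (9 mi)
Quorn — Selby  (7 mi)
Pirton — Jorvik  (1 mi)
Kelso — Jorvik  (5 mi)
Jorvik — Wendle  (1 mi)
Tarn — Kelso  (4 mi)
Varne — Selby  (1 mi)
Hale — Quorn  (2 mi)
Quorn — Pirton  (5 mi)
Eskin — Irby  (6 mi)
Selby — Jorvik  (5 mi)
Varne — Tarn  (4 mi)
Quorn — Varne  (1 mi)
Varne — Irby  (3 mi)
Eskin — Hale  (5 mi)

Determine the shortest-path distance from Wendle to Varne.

7 mi

Enumerating some paths:
Wendle → Jorvik → Pirton → Quorn → Varne: 1+1+5+1 = 8
Wendle → Kelso → Tarn → Varne: 2+4+4 = 10
Wendle → Kelso → Quorn → Varne: 2+4+1 = 7
The minimum is 7 mi via Wendle → Kelso → Quorn → Varne.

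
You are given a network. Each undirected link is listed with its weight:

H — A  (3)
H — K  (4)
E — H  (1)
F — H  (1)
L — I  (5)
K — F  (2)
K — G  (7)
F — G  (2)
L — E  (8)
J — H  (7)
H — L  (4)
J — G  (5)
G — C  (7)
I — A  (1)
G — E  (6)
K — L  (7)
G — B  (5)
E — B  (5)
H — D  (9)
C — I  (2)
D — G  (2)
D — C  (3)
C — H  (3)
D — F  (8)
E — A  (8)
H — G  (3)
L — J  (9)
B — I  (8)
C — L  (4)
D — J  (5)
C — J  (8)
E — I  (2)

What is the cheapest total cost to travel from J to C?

Running Dijkstra from J:
J: 0
D: 5  (via J)
G: 5  (via J)
F: 7  (via G)
H: 7  (via J)
C: 8  (via J)
Shortest route: J → C = 8.

8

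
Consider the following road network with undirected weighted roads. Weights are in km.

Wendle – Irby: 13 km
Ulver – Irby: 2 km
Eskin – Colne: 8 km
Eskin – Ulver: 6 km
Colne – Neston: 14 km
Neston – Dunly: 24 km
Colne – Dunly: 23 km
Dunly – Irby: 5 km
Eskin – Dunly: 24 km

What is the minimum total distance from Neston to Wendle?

Candidate routes:
Neston - Dunly - Irby - Wendle: 24+5+13 = 42
Neston - Colne - Eskin - Ulver - Irby - Wendle: 14+8+6+2+13 = 43
Cheapest is Neston - Dunly - Irby - Wendle at 42 km.

42 km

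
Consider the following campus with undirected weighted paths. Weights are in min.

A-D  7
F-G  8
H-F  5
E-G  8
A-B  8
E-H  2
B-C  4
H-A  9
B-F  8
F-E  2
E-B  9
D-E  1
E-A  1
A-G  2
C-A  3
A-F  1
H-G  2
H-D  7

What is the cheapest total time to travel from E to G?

Settle nodes by increasing distance from E:
E: 0
A: 1  (via E)
D: 1  (via E)
F: 2  (via E)
H: 2  (via E)
G: 3  (via A)
Shortest route: E–A–G = 3 min.

3 min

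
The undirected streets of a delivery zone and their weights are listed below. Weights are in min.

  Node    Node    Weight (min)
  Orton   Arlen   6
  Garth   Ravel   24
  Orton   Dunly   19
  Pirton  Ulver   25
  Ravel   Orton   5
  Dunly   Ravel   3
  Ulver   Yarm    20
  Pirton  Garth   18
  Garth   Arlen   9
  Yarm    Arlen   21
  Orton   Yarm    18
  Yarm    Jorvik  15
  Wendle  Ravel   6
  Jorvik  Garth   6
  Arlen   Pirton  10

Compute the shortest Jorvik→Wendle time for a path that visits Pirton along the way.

Shortest Jorvik→Pirton: Jorvik → Garth → Pirton = 24
Best Pirton to Wendle: Pirton → Arlen → Orton → Ravel → Wendle costing 27
Total via Pirton: 24 + 27 = 51 min.

51 min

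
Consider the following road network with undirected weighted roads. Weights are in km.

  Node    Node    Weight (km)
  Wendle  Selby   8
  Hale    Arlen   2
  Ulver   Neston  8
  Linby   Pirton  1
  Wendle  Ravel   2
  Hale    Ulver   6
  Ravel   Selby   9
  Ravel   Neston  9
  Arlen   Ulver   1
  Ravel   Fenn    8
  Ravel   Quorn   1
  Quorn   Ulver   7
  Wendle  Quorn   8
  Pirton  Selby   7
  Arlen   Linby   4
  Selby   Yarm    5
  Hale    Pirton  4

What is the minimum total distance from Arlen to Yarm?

Candidate routes:
Arlen → Ulver → Quorn → Ravel → Selby → Yarm: 1+7+1+9+5 = 23
Arlen → Hale → Pirton → Selby → Yarm: 2+4+7+5 = 18
Arlen → Linby → Pirton → Selby → Yarm: 4+1+7+5 = 17
Cheapest is Arlen → Linby → Pirton → Selby → Yarm at 17 km.

17 km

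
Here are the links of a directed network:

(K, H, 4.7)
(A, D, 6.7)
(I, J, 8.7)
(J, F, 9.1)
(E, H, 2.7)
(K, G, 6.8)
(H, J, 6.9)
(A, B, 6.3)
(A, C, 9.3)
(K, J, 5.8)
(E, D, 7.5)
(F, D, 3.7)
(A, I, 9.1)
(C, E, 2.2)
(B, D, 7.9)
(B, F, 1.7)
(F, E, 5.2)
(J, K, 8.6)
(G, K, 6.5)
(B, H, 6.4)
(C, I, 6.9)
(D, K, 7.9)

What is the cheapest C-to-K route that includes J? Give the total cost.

20.4

Best C to J: C–E–H–J costing 11.8
Best J to K: J–K costing 8.6
Total via J: 11.8 + 8.6 = 20.4.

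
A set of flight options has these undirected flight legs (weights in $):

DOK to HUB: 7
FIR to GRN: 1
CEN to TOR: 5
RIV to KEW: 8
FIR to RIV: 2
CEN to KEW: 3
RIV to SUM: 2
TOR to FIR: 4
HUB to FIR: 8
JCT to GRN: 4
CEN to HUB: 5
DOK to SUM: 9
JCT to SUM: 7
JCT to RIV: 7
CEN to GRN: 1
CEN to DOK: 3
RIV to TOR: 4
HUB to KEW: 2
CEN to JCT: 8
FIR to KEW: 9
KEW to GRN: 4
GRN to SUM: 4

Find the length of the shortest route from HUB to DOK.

Compare a few routes:
HUB–KEW–CEN–DOK: 2+3+3 = 8
HUB–DOK: 7 = 7
HUB–CEN–DOK: 5+3 = 8
The minimum is $7 via HUB–DOK.

$7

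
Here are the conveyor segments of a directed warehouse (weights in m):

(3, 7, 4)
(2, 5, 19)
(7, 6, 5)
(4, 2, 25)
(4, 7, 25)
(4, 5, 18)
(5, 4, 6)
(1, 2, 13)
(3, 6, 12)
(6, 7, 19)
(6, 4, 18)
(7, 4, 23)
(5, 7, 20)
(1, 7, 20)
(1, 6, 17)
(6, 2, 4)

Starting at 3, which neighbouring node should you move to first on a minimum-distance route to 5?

7

Compare a few routes:
3 - 7 - 6 - 2 - 5: 4+5+4+19 = 32
3 - 6 - 2 - 5: 12+4+19 = 35
3 - 7 - 6 - 4 - 5: 4+5+18+18 = 45
3 - 7 - 4 - 5: 4+23+18 = 45
The minimum is 32 m via 3 - 7 - 6 - 2 - 5.
So from 3 the first move is to 7.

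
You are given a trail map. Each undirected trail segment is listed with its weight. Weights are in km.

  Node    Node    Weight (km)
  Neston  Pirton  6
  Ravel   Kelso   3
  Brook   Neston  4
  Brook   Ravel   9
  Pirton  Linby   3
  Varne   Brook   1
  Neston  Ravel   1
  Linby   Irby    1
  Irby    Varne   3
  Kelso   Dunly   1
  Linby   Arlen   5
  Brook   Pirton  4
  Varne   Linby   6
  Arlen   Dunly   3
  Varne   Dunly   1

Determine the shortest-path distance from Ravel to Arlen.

Candidate routes:
Ravel - Neston - Brook - Varne - Dunly - Arlen: 1+4+1+1+3 = 10
Ravel - Kelso - Dunly - Arlen: 3+1+3 = 7
The minimum is 7 km via Ravel - Kelso - Dunly - Arlen.

7 km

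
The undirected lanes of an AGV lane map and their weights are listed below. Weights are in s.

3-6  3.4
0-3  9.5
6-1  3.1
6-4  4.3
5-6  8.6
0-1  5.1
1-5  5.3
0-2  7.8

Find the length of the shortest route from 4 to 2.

20.3 s

Candidate routes:
4–6–3–0–2: 4.3+3.4+9.5+7.8 = 25
4–6–1–0–2: 4.3+3.1+5.1+7.8 = 20.3
Cheapest is 4–6–1–0–2 at 20.3 s.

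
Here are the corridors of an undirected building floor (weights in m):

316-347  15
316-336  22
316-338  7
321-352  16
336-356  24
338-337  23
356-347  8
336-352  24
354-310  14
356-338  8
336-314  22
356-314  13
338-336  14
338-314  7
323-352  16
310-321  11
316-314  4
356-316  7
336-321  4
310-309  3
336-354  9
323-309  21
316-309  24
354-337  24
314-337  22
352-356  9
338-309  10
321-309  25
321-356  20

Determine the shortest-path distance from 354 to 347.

Candidate routes:
354–336–356–347: 9+24+8 = 41
354–310–309–338–356–347: 14+3+10+8+8 = 43
354–336–338–356–347: 9+14+8+8 = 39
354–336–321–356–347: 9+4+20+8 = 41
Cheapest is 354–336–338–356–347 at 39 m.

39 m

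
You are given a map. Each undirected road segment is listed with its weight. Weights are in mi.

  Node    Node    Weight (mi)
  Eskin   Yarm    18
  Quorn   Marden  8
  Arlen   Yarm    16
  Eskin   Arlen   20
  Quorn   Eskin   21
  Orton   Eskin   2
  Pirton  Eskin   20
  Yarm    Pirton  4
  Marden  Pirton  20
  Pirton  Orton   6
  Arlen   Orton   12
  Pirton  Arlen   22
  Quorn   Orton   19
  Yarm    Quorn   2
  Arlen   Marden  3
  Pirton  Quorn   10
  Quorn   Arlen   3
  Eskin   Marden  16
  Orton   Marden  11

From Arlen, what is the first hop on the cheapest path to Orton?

Orton

Compare a few routes:
Arlen - Orton: 12 = 12
Arlen - Marden - Orton: 3+11 = 14
Arlen - Quorn - Pirton - Orton: 3+10+6 = 19
Arlen - Quorn - Yarm - Pirton - Orton: 3+2+4+6 = 15
The minimum is 12 mi via Arlen - Orton.
So from Arlen the first move is to Orton.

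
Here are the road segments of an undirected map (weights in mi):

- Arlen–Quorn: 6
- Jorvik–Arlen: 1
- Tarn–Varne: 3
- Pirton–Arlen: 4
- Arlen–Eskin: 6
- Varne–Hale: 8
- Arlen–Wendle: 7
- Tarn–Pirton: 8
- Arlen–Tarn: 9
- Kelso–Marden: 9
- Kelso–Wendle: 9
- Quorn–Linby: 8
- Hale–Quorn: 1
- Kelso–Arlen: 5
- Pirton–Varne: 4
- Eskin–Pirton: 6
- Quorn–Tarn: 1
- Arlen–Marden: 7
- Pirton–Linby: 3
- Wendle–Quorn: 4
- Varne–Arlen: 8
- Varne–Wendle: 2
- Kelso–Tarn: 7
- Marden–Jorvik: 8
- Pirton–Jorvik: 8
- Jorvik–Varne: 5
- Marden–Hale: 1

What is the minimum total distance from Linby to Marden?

Compare a few routes:
Linby–Quorn–Hale–Marden: 8+1+1 = 10
Linby–Pirton–Tarn–Quorn–Hale–Marden: 3+8+1+1+1 = 14
Linby–Pirton–Arlen–Marden: 3+4+7 = 14
Linby–Pirton–Varne–Tarn–Quorn–Hale–Marden: 3+4+3+1+1+1 = 13
The minimum is 10 mi via Linby–Quorn–Hale–Marden.

10 mi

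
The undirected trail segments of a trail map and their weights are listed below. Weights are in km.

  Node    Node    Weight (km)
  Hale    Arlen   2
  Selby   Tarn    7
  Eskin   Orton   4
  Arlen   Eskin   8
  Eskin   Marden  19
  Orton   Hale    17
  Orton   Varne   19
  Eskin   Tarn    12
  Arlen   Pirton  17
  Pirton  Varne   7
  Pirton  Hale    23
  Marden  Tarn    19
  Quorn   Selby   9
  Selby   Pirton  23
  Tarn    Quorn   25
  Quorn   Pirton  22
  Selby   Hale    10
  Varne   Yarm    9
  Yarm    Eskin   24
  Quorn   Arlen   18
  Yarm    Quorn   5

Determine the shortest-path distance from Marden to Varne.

Running Dijkstra from Marden:
Marden: 0
Tarn: 19  (via Marden)
Eskin: 19  (via Marden)
Orton: 23  (via Eskin)
Selby: 26  (via Tarn)
Arlen: 27  (via Eskin)
Hale: 29  (via Arlen)
Quorn: 35  (via Selby)
Yarm: 40  (via Quorn)
Varne: 42  (via Orton)
Shortest route: Marden → Eskin → Orton → Varne = 42 km.

42 km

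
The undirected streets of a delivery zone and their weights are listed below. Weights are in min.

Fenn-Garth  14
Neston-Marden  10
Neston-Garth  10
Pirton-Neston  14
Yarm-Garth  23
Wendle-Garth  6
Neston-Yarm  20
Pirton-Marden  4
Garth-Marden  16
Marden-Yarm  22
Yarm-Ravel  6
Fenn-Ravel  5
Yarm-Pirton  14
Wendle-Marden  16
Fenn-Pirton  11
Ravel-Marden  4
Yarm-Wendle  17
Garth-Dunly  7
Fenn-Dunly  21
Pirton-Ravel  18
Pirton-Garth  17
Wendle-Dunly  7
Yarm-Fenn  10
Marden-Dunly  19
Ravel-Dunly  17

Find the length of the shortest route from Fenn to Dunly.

21 min

Shortest distances from Fenn:
Fenn: 0
Ravel: 5  (via Fenn)
Marden: 9  (via Ravel)
Yarm: 10  (via Fenn)
Pirton: 11  (via Fenn)
Garth: 14  (via Fenn)
Neston: 19  (via Marden)
Wendle: 20  (via Garth)
Dunly: 21  (via Fenn)
Shortest route: Fenn → Dunly = 21 min.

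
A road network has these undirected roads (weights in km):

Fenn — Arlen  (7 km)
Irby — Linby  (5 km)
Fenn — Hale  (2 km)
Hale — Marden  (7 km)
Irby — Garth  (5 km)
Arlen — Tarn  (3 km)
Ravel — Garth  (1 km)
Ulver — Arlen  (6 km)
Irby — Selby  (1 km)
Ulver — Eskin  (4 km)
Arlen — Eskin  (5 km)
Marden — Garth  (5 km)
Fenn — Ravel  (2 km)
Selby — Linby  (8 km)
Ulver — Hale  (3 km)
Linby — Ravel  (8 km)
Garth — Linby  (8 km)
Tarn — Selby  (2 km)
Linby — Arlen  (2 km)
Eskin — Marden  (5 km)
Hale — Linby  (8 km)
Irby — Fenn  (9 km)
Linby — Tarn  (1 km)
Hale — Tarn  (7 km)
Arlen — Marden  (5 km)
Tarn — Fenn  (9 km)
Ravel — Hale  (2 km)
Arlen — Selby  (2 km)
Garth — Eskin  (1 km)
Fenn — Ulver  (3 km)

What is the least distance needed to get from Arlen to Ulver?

Candidate routes:
Arlen - Ulver: 6 = 6
Arlen - Fenn - Ulver: 7+3 = 10
Arlen - Eskin - Ulver: 5+4 = 9
Arlen - Fenn - Hale - Ulver: 7+2+3 = 12
The minimum is 6 km via Arlen - Ulver.

6 km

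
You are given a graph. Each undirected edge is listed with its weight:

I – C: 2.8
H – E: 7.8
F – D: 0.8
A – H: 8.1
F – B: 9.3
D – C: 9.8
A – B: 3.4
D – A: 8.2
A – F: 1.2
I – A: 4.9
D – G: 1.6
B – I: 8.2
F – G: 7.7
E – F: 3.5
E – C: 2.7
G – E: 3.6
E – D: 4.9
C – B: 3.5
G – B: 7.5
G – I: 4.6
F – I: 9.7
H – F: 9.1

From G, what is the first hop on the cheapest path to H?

E

Enumerating some paths:
G → D → F → A → H: 1.6+0.8+1.2+8.1 = 11.7
G → D → F → E → H: 1.6+0.8+3.5+7.8 = 13.7
G → E → H: 3.6+7.8 = 11.4
G → D → F → H: 1.6+0.8+9.1 = 11.5
Cheapest is G → E → H at 11.4.
So from G the first move is to E.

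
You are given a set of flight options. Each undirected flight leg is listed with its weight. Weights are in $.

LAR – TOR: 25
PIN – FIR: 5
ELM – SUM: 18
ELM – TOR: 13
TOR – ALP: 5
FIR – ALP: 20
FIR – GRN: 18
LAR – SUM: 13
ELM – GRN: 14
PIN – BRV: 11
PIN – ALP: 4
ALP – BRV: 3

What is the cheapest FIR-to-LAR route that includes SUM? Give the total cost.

Best FIR to SUM: FIR → PIN → ALP → TOR → ELM → SUM costing 45
Best SUM to LAR: SUM → LAR costing 13
Total via SUM: 45 + 13 = $58.

$58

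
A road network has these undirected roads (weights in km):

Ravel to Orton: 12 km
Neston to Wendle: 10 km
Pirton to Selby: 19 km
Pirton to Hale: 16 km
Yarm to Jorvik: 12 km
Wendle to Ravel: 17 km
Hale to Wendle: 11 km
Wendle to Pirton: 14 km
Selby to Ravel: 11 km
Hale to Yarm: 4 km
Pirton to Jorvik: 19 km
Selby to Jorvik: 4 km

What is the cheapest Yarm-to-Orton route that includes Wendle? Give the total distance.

44 km

Best Yarm to Wendle: Yarm → Hale → Wendle costing 15
Shortest Wendle→Orton: Wendle → Ravel → Orton = 29
Total via Wendle: 15 + 29 = 44 km.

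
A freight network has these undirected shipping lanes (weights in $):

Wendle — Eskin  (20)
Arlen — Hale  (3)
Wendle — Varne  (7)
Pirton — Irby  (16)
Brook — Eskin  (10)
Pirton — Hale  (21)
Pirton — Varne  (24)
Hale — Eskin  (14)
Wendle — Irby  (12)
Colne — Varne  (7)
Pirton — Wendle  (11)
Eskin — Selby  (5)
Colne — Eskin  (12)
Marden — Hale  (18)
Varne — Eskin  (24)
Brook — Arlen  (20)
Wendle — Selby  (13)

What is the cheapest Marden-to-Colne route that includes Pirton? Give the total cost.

$64

Shortest Marden→Pirton: Marden–Hale–Pirton = 39
Best Pirton to Colne: Pirton–Wendle–Varne–Colne costing 25
Total via Pirton: 39 + 25 = $64.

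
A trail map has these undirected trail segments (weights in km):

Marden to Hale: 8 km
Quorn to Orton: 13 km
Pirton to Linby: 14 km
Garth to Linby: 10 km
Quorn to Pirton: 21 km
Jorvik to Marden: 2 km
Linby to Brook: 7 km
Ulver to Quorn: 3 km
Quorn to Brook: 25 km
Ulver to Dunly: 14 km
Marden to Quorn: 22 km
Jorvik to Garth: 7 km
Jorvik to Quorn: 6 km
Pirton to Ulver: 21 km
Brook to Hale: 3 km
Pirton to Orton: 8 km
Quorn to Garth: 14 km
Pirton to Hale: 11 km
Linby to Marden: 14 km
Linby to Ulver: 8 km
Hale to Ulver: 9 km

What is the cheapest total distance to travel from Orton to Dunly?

Enumerating some paths:
Orton - Pirton - Hale - Ulver - Dunly: 8+11+9+14 = 42
Orton - Quorn - Ulver - Dunly: 13+3+14 = 30
The minimum is 30 km via Orton - Quorn - Ulver - Dunly.

30 km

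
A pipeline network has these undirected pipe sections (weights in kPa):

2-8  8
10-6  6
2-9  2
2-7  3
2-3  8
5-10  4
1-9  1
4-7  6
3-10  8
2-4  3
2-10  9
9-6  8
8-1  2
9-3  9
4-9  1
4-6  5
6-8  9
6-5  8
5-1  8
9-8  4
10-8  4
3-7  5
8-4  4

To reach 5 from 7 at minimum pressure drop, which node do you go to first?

Candidate routes:
7 - 4 - 9 - 1 - 5: 6+1+1+8 = 16
7 - 2 - 9 - 1 - 5: 3+2+1+8 = 14
Cheapest is 7 - 2 - 9 - 1 - 5 at 14 kPa.
So from 7 the first move is to 2.

2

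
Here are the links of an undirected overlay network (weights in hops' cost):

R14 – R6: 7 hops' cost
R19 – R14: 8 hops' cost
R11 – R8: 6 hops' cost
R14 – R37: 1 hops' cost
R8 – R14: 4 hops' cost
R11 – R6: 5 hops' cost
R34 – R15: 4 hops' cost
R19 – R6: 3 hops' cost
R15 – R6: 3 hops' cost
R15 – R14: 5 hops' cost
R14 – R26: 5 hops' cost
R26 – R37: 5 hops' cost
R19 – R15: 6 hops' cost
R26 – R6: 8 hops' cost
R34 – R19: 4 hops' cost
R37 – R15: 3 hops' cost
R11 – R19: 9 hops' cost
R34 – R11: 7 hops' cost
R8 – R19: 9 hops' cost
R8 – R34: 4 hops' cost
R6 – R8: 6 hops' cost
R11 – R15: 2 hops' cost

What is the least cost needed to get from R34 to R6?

Running Dijkstra from R34:
R34: 0
R8: 4  (via R34)
R19: 4  (via R34)
R15: 4  (via R34)
R11: 6  (via R15)
R37: 7  (via R15)
R6: 7  (via R19)
Shortest route: R34–R19–R6 = 7 hops' cost.

7 hops' cost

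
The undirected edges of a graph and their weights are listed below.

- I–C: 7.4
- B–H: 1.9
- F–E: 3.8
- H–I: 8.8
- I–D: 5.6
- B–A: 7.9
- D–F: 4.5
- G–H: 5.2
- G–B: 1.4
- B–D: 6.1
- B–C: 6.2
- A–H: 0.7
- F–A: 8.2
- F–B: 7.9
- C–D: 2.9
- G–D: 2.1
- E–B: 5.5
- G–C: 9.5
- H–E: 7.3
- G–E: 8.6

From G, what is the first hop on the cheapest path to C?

Compare a few routes:
G - B - C: 1.4+6.2 = 7.6
G - B - D - C: 1.4+6.1+2.9 = 10.4
G - D - C: 2.1+2.9 = 5
G - C: 9.5 = 9.5
The minimum is 5 via G - D - C.
So from G the first move is to D.

D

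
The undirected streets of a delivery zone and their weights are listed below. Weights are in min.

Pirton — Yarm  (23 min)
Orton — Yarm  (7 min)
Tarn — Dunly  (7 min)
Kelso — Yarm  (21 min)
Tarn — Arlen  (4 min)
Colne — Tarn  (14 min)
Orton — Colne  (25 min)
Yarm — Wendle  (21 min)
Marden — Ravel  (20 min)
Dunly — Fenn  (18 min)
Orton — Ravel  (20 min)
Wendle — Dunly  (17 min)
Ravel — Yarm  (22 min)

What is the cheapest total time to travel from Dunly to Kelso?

Running Dijkstra from Dunly:
Dunly: 0
Tarn: 7  (via Dunly)
Arlen: 11  (via Tarn)
Wendle: 17  (via Dunly)
Fenn: 18  (via Dunly)
Colne: 21  (via Tarn)
Yarm: 38  (via Wendle)
Orton: 45  (via Yarm)
Kelso: 59  (via Yarm)
Shortest route: Dunly–Wendle–Yarm–Kelso = 59 min.

59 min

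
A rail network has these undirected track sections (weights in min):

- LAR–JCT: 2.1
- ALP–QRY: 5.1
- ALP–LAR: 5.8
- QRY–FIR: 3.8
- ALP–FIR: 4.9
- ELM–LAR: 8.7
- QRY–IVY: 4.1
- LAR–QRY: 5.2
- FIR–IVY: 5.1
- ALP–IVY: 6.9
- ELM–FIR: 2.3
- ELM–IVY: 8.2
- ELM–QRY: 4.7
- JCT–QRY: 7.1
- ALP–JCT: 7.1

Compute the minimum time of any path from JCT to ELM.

10.8 min

Running Dijkstra from JCT:
JCT: 0
LAR: 2.1  (via JCT)
ALP: 7.1  (via JCT)
QRY: 7.1  (via JCT)
ELM: 10.8  (via LAR)
Shortest route: JCT–LAR–ELM = 10.8 min.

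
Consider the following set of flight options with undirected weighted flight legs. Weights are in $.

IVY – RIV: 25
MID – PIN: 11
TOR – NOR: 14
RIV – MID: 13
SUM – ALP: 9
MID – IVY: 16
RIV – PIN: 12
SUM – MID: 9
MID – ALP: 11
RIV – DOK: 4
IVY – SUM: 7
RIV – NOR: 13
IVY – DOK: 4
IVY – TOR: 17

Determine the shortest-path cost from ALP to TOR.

$33

Enumerating some paths:
ALP → SUM → IVY → TOR: 9+7+17 = 33
ALP → MID → IVY → TOR: 11+16+17 = 44
ALP → MID → SUM → IVY → TOR: 11+9+7+17 = 44
The minimum is $33 via ALP → SUM → IVY → TOR.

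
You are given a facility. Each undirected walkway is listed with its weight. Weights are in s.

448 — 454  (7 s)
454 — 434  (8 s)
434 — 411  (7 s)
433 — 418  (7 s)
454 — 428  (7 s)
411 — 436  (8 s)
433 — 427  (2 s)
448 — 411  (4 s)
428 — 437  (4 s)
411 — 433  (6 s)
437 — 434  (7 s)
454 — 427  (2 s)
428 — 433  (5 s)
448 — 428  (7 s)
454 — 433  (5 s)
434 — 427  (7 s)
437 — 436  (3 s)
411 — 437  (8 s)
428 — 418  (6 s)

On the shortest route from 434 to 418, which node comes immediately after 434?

Candidate routes:
434 - 437 - 428 - 418: 7+4+6 = 17
434 - 454 - 433 - 418: 8+5+7 = 20
434 - 454 - 427 - 433 - 418: 8+2+2+7 = 19
434 - 427 - 433 - 418: 7+2+7 = 16
Cheapest is 434 - 427 - 433 - 418 at 16 s.
So from 434 the first move is to 427.

427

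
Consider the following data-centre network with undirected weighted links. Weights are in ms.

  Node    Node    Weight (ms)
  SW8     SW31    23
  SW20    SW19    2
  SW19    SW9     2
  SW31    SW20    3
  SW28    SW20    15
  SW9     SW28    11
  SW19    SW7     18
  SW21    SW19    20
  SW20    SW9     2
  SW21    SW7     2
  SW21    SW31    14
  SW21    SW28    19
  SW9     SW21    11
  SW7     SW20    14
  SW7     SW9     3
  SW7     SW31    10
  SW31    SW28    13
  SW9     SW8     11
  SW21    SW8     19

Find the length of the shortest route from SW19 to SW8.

13 ms

Enumerating some paths:
SW19–SW9–SW7–SW21–SW8: 2+3+2+19 = 26
SW19–SW20–SW9–SW8: 2+2+11 = 15
SW19–SW9–SW8: 2+11 = 13
Cheapest is SW19–SW9–SW8 at 13 ms.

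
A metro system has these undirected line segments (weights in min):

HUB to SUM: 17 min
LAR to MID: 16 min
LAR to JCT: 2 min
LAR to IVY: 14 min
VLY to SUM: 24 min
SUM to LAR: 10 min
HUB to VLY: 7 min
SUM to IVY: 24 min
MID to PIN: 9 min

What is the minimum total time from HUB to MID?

Shortest distances from HUB:
HUB: 0
VLY: 7  (via HUB)
SUM: 17  (via HUB)
LAR: 27  (via SUM)
JCT: 29  (via LAR)
IVY: 41  (via SUM)
MID: 43  (via LAR)
Shortest route: HUB → SUM → LAR → MID = 43 min.

43 min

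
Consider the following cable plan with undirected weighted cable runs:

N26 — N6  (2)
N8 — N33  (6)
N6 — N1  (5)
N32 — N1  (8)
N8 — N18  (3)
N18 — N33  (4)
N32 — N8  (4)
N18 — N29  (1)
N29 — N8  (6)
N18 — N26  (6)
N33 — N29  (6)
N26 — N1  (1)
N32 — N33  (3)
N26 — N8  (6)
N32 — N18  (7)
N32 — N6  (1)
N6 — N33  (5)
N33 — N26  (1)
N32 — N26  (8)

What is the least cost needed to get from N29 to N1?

Running Dijkstra from N29:
N29: 0
N18: 1  (via N29)
N8: 4  (via N18)
N33: 5  (via N18)
N26: 6  (via N33)
N1: 7  (via N26)
Shortest route: N29 → N18 → N33 → N26 → N1 = 7.

7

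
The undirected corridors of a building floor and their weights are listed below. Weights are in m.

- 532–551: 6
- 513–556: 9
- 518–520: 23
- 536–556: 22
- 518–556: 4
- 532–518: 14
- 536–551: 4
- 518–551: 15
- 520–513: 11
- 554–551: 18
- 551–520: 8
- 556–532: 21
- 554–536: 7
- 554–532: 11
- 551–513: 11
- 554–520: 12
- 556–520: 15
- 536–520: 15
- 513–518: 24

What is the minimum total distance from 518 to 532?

14 m

Enumerating some paths:
518 → 556 → 513 → 551 → 532: 4+9+11+6 = 30
518 → 556 → 532: 4+21 = 25
518 → 551 → 532: 15+6 = 21
518 → 532: 14 = 14
The minimum is 14 m via 518 → 532.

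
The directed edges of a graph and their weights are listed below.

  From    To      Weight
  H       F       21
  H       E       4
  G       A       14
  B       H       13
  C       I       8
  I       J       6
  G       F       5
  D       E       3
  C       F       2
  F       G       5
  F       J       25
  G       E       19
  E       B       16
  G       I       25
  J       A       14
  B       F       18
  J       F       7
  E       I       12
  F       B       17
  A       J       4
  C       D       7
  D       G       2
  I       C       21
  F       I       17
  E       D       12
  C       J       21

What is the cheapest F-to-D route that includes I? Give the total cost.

45

Best F to I: F → I costing 17
Best I to D: I → C → D costing 28
Total via I: 17 + 28 = 45.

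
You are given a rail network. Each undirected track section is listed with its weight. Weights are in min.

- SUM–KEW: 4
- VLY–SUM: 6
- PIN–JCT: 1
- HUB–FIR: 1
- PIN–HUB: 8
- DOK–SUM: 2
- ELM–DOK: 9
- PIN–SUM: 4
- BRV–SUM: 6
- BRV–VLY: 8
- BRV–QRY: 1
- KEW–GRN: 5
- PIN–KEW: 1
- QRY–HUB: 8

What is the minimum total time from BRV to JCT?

11 min

Settle nodes by increasing distance from BRV:
BRV: 0
QRY: 1  (via BRV)
SUM: 6  (via BRV)
VLY: 8  (via BRV)
DOK: 8  (via SUM)
HUB: 9  (via QRY)
KEW: 10  (via SUM)
PIN: 10  (via SUM)
FIR: 10  (via HUB)
JCT: 11  (via PIN)
Shortest route: BRV–SUM–PIN–JCT = 11 min.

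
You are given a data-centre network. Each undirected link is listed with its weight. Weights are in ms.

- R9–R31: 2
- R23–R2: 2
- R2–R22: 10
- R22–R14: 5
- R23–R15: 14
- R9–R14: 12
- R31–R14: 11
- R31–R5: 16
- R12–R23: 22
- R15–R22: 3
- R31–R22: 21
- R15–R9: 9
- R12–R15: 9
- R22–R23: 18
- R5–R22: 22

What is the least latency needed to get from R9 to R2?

22 ms

Compare a few routes:
R9 → R14 → R22 → R2: 12+5+10 = 27
R9 → R15 → R22 → R2: 9+3+10 = 22
R9 → R15 → R23 → R2: 9+14+2 = 25
Cheapest is R9 → R15 → R22 → R2 at 22 ms.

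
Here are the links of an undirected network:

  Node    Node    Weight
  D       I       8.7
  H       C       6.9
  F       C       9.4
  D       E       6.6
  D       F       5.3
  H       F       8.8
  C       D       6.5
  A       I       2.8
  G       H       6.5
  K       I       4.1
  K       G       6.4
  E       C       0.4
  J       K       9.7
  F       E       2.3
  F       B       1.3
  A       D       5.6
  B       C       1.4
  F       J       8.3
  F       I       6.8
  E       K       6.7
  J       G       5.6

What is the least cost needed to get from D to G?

Shortest distances from D:
D: 0
F: 5.3  (via D)
A: 5.6  (via D)
C: 6.5  (via D)
B: 6.6  (via F)
E: 6.6  (via D)
I: 8.4  (via A)
K: 12.5  (via I)
H: 13.4  (via C)
J: 13.6  (via F)
G: 18.9  (via K)
Shortest route: D → A → I → K → G = 18.9.

18.9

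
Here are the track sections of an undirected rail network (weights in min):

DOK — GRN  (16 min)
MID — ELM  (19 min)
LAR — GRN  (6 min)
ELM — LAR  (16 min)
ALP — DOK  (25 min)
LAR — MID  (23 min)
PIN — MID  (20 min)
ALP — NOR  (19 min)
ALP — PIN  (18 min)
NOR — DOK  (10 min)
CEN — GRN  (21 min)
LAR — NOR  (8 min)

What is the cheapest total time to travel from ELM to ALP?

43 min

Candidate routes:
ELM–LAR–NOR–DOK–ALP: 16+8+10+25 = 59
ELM–LAR–NOR–ALP: 16+8+19 = 43
ELM–MID–PIN–ALP: 19+20+18 = 57
Cheapest is ELM–LAR–NOR–ALP at 43 min.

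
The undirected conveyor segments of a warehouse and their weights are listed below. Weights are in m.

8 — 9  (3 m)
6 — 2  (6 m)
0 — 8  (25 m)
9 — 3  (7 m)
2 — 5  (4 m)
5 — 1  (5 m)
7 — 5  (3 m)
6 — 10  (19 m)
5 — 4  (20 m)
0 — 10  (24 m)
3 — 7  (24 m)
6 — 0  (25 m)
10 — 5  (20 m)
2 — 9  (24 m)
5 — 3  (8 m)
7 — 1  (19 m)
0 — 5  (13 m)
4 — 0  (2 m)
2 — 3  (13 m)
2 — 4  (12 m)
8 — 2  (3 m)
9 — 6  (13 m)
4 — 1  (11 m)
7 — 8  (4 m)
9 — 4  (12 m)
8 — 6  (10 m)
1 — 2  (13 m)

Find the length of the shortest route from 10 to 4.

Compare a few routes:
10–0–4: 24+2 = 26
10–5–0–4: 20+13+2 = 35
The minimum is 26 m via 10–0–4.

26 m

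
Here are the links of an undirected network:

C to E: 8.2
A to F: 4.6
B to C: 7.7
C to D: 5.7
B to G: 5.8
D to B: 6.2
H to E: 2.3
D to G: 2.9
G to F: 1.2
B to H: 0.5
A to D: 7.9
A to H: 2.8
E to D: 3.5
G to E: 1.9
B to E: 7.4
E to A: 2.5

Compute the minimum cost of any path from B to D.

6.2

Shortest distances from B:
B: 0
H: 0.5  (via B)
E: 2.8  (via H)
A: 3.3  (via H)
G: 4.7  (via E)
F: 5.9  (via G)
D: 6.2  (via B)
Shortest route: B → D = 6.2.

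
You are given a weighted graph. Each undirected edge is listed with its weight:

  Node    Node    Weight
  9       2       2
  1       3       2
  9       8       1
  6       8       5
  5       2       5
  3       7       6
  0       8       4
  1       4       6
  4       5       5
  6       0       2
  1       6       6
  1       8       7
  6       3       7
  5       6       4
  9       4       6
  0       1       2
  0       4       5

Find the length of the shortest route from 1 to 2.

9

Settle nodes by increasing distance from 1:
1: 0
0: 2  (via 1)
3: 2  (via 1)
6: 4  (via 0)
4: 6  (via 1)
8: 6  (via 0)
9: 7  (via 8)
5: 8  (via 6)
7: 8  (via 3)
2: 9  (via 9)
Shortest route: 1 → 0 → 8 → 9 → 2 = 9.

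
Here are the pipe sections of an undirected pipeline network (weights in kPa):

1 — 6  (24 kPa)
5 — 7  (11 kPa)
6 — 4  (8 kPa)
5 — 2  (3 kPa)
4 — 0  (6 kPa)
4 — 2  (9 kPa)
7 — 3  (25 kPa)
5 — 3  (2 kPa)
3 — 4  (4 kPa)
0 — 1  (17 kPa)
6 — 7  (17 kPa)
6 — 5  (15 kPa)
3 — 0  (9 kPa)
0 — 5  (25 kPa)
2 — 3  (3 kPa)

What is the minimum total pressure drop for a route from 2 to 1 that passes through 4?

30 kPa

Best 2 to 4: 2–3–4 costing 7
Shortest 4→1: 4–0–1 = 23
Total via 4: 7 + 23 = 30 kPa.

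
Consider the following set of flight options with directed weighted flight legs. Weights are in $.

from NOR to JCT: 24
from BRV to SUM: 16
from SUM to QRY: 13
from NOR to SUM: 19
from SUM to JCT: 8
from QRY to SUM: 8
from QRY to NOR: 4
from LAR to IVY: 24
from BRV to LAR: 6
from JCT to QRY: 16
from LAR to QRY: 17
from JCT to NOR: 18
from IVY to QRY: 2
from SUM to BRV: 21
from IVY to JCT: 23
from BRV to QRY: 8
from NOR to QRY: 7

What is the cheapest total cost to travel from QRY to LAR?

$35

Settle nodes by increasing distance from QRY:
QRY: 0
NOR: 4  (via QRY)
SUM: 8  (via QRY)
JCT: 16  (via SUM)
BRV: 29  (via SUM)
LAR: 35  (via BRV)
Shortest route: QRY → SUM → BRV → LAR = $35.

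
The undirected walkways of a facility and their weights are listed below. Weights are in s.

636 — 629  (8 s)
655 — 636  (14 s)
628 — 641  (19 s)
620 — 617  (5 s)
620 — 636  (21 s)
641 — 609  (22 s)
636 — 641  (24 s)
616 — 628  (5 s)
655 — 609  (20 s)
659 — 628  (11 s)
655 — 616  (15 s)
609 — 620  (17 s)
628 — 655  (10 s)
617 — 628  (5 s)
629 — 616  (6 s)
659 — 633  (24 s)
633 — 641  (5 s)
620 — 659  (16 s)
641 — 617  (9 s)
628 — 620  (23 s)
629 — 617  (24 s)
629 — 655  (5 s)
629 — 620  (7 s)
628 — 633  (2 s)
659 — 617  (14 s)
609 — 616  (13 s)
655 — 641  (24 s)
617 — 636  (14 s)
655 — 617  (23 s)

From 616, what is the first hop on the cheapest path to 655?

629

Enumerating some paths:
616–628–617–620–629–655: 5+5+5+7+5 = 27
616–629–655: 6+5 = 11
616–628–655: 5+10 = 15
616–655: 15 = 15
Cheapest is 616–629–655 at 11 s.
So from 616 the first move is to 629.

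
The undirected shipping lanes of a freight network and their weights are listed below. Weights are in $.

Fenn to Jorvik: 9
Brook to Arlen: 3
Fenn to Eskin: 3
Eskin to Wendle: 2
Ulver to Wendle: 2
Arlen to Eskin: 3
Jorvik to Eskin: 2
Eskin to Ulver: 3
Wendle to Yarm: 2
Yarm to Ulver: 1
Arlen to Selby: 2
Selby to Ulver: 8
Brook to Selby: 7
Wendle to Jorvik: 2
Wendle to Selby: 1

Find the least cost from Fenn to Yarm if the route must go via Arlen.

$11

Shortest Fenn→Arlen: Fenn → Eskin → Arlen = 6
Shortest Arlen→Yarm: Arlen → Selby → Wendle → Yarm = 5
Total via Arlen: 6 + 5 = $11.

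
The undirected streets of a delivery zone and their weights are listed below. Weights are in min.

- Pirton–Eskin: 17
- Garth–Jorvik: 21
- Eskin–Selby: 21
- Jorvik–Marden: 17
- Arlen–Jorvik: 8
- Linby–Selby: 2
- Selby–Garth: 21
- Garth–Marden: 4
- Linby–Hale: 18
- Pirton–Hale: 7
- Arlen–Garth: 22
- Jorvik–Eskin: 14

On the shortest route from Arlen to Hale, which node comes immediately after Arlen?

Jorvik

Enumerating some paths:
Arlen → Garth → Selby → Linby → Hale: 22+21+2+18 = 63
Arlen → Jorvik → Eskin → Pirton → Hale: 8+14+17+7 = 46
Arlen → Jorvik → Eskin → Selby → Linby → Hale: 8+14+21+2+18 = 63
The minimum is 46 min via Arlen → Jorvik → Eskin → Pirton → Hale.
So from Arlen the first move is to Jorvik.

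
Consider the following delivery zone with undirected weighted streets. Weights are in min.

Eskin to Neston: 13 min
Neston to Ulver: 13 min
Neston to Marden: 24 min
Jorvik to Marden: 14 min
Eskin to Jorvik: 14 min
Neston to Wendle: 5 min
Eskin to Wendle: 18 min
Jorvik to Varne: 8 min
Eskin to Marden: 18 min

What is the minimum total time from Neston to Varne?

35 min

Compare a few routes:
Neston → Marden → Jorvik → Varne: 24+14+8 = 46
Neston → Wendle → Eskin → Jorvik → Varne: 5+18+14+8 = 45
Neston → Eskin → Jorvik → Varne: 13+14+8 = 35
Cheapest is Neston → Eskin → Jorvik → Varne at 35 min.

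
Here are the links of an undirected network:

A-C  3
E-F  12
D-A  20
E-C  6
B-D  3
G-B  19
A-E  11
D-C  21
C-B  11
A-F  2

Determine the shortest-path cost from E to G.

Settle nodes by increasing distance from E:
E: 0
C: 6  (via E)
A: 9  (via C)
F: 11  (via A)
B: 17  (via C)
D: 20  (via B)
G: 36  (via B)
Shortest route: E → C → B → G = 36.

36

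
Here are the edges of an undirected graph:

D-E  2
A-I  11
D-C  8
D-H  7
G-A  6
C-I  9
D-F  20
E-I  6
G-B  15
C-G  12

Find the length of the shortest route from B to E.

37

Compare a few routes:
B - G - C - D - E: 15+12+8+2 = 37
B - G - A - I - E: 15+6+11+6 = 38
Cheapest is B - G - C - D - E at 37.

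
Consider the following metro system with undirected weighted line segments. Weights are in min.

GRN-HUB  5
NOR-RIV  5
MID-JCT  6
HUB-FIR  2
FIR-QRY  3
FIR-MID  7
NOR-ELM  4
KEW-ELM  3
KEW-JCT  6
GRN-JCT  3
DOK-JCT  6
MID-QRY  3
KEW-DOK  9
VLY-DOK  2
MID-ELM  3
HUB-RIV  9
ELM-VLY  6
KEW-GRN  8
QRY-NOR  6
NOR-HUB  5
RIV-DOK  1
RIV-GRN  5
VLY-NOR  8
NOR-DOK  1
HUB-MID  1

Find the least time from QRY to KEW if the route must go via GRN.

17 min

Best QRY to GRN: QRY–MID–HUB–GRN costing 9
Best GRN to KEW: GRN–KEW costing 8
Total via GRN: 9 + 8 = 17 min.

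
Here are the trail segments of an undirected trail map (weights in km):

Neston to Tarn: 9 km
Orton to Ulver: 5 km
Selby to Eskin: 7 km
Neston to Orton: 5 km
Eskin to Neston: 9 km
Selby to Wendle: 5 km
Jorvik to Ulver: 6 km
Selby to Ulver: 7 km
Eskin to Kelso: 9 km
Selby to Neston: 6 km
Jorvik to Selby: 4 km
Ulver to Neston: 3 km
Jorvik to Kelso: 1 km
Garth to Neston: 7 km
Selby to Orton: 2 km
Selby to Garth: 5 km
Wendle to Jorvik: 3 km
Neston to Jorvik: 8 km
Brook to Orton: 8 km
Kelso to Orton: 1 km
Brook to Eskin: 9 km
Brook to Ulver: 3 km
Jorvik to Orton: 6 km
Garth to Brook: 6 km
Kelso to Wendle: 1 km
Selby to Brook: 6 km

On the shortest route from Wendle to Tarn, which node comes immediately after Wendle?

Kelso

Compare a few routes:
Wendle–Kelso–Jorvik–Neston–Tarn: 1+1+8+9 = 19
Wendle–Kelso–Orton–Ulver–Neston–Tarn: 1+1+5+3+9 = 19
Wendle–Kelso–Orton–Neston–Tarn: 1+1+5+9 = 16
Wendle–Kelso–Orton–Selby–Neston–Tarn: 1+1+2+6+9 = 19
Cheapest is Wendle–Kelso–Orton–Neston–Tarn at 16 km.
So from Wendle the first move is to Kelso.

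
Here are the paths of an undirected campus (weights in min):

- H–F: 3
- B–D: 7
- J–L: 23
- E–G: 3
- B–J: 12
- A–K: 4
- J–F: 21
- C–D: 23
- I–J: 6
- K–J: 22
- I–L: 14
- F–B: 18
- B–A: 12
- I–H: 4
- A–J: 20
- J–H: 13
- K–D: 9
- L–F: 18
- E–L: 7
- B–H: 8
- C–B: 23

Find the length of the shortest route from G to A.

Enumerating some paths:
G - E - L - I - J - A: 3+7+14+6+20 = 50
G - E - L - I - H - B - A: 3+7+14+4+8+12 = 48
The minimum is 48 min via G - E - L - I - H - B - A.

48 min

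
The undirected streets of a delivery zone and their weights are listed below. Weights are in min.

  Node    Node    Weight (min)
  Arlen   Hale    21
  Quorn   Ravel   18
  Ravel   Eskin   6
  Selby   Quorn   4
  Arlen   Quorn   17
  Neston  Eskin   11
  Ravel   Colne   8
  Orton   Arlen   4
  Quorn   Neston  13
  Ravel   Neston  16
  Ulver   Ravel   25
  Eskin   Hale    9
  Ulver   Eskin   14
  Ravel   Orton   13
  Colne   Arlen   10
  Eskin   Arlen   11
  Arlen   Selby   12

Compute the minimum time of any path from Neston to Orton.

Enumerating some paths:
Neston - Eskin - Arlen - Orton: 11+11+4 = 26
Neston - Quorn - Selby - Arlen - Orton: 13+4+12+4 = 33
Neston - Ravel - Orton: 16+13 = 29
Neston - Eskin - Ravel - Orton: 11+6+13 = 30
The minimum is 26 min via Neston - Eskin - Arlen - Orton.

26 min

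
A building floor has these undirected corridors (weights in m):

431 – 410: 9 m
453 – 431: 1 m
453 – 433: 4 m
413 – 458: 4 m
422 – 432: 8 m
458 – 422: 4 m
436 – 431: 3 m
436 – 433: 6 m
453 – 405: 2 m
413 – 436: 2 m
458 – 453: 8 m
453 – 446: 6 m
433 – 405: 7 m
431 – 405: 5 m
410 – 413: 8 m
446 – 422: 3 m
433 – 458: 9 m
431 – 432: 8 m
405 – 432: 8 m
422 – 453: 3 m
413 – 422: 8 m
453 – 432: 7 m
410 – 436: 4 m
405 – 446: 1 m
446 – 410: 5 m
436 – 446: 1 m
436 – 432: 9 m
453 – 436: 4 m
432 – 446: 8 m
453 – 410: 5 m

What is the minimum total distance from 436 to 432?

9 m

Enumerating some paths:
436 - 432: 9 = 9
436 - 446 - 405 - 432: 1+1+8 = 10
Cheapest is 436 - 432 at 9 m.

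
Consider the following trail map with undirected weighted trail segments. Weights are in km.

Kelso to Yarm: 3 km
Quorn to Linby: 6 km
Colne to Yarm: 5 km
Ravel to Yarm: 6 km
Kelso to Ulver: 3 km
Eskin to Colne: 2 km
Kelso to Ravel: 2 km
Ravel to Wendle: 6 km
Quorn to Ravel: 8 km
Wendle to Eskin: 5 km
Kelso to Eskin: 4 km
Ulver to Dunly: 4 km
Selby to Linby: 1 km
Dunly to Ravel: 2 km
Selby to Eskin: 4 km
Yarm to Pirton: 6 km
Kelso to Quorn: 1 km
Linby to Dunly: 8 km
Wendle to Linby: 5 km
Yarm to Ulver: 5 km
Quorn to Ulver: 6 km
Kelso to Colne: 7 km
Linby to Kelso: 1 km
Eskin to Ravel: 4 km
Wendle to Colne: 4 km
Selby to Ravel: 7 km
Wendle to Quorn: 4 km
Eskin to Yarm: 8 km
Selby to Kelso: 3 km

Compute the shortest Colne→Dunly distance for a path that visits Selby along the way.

Best Colne to Selby: Colne → Eskin → Selby costing 6
Shortest Selby→Dunly: Selby → Linby → Kelso → Ravel → Dunly = 6
Total via Selby: 6 + 6 = 12 km.

12 km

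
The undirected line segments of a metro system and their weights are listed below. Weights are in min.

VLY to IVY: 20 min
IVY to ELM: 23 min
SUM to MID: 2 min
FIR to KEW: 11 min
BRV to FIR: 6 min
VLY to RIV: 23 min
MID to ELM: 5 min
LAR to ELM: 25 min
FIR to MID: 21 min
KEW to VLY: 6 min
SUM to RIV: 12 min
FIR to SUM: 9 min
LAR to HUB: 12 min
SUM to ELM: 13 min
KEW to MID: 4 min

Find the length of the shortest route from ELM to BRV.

Compare a few routes:
ELM - MID - SUM - FIR - BRV: 5+2+9+6 = 22
ELM - MID - KEW - FIR - BRV: 5+4+11+6 = 26
ELM - SUM - FIR - BRV: 13+9+6 = 28
ELM - MID - FIR - BRV: 5+21+6 = 32
The minimum is 22 min via ELM - MID - SUM - FIR - BRV.

22 min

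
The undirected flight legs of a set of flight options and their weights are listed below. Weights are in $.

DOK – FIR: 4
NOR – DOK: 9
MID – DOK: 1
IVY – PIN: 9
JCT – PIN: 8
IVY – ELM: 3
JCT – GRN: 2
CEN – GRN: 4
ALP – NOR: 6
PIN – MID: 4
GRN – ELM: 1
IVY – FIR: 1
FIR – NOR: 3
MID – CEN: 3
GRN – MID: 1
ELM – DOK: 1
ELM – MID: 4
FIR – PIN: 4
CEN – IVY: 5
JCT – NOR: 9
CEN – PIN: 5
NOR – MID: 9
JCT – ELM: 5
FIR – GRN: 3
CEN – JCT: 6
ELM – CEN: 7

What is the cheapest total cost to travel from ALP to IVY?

Compare a few routes:
ALP - NOR - FIR - IVY: 6+3+1 = 10
ALP - NOR - FIR - GRN - ELM - IVY: 6+3+3+1+3 = 16
ALP - NOR - FIR - DOK - ELM - IVY: 6+3+4+1+3 = 17
ALP - NOR - FIR - GRN - MID - DOK - ELM - IVY: 6+3+3+1+1+1+3 = 18
Cheapest is ALP - NOR - FIR - IVY at $10.

$10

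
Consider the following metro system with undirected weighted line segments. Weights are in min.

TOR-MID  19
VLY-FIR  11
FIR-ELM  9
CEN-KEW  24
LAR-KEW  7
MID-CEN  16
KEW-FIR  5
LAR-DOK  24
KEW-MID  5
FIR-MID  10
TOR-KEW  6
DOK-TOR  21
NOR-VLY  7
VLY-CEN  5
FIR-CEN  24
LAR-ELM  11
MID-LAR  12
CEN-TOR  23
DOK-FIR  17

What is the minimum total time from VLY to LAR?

Running Dijkstra from VLY:
VLY: 0
CEN: 5  (via VLY)
NOR: 7  (via VLY)
FIR: 11  (via VLY)
KEW: 16  (via FIR)
ELM: 20  (via FIR)
MID: 21  (via CEN)
TOR: 22  (via KEW)
LAR: 23  (via KEW)
Shortest route: VLY–FIR–KEW–LAR = 23 min.

23 min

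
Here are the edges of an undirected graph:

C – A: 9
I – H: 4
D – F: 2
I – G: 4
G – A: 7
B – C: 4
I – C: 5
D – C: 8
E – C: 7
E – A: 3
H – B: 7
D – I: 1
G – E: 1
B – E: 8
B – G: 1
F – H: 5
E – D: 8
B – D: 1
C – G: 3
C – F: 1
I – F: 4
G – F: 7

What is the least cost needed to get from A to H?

Enumerating some paths:
A–E–G–B–H: 3+1+1+7 = 12
A–E–G–B–D–I–H: 3+1+1+1+1+4 = 11
A–E–G–B–D–F–H: 3+1+1+1+2+5 = 13
A–E–G–I–H: 3+1+4+4 = 12
Cheapest is A–E–G–B–D–I–H at 11.

11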